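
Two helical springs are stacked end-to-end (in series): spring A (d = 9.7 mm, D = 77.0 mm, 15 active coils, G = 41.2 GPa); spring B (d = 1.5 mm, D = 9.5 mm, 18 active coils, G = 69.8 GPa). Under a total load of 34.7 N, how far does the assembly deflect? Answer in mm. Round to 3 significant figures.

17.3 mm

k_A = Gd⁴/(8D³N_a) = (41.2×10³)(9.7⁴)/(8·77.0³·15) = 6.6578 N/mm
k_B = Gd⁴/(8D³N_a) = (69.8×10³)(1.5⁴)/(8·9.5³·18) = 2.8621 N/mm
Series: 1/k_eq = 1/6.6578 + 1/2.8621 = 0.49959; k_eq = 2.0016 N/mm
δ = F/k_eq = 34.7/2.0016 = 17.336 mm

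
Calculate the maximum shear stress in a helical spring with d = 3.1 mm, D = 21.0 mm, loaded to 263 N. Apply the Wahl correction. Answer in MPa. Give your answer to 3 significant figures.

Spring index C = D/d = 21.0/3.1 = 6.7742
K_W = (4C−1)/(4C−4) + 0.615/C = 26.097/23.097 + 0.0908 = 1.2207
τ₀ = 8FD/(πd³) = 8·263·21.0/(π·3.1³) = 44184/93.591 = 472.1 MPa
τ_max = K·τ₀ = 1.2207 × 472.1 = 576.27 MPa

576 MPa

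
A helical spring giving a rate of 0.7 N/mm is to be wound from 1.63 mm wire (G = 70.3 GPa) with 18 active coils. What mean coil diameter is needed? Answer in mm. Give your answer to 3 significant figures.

17.0 mm

D = (Gd⁴/(8N_a·k))^(1/3) = (70.3×10³·1.63⁴/(8·18·0.7))^(1/3)
  = (4923.17)^(1/3) = 17.0117 mm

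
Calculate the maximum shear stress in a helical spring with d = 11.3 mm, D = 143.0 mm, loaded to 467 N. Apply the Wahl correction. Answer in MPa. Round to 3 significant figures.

Spring index C = D/d = 143.0/11.3 = 12.6549
K_W = (4C−1)/(4C−4) + 0.615/C = 49.619/46.619 + 0.0486 = 1.1129
τ₀ = 8FD/(πd³) = 8·467·143.0/(π·11.3³) = 534248/4533 = 117.86 MPa
τ_max = K·τ₀ = 1.1129 × 117.86 = 131.17 MPa

131 MPa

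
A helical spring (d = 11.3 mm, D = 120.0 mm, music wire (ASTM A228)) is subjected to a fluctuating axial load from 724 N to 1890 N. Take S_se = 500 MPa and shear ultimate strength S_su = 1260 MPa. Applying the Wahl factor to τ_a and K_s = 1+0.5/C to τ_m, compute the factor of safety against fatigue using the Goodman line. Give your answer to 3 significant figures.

C = D/d = 120.0/11.3 = 10.6195; K_W = (4C−1)/(4C−4)+0.615/C = 1.1359; K_s = 1+0.5/C = 1.0471
F_a = (F_max−F_min)/2 = 583 N; F_m = (F_max+F_min)/2 = 1307 N
τ_a = K_W·8F_aD/(πd³) = 1.1359 × 123.47 = 140.24 MPa
τ_m = K_s·8F_mD/(πd³) = 1.0471 × 276.8 = 289.83 MPa
Goodman: 1/n_f = τ_a/S_se + τ_m/S_su = 140.24/500 + 289.83/1260 = 0.28049 + 0.23002 = 0.51051
n_f = 1/0.51051 = 1.959

1.96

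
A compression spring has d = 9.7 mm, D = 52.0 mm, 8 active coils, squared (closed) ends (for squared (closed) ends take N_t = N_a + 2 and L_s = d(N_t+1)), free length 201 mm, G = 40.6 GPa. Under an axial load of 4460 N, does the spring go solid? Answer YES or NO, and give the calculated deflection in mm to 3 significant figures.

YES, δ = 112 mm

k = Gd⁴/(8D³N_a) = (40.6×10³)(9.7⁴)/(8·52.0³·8) = 39.941 N/mm
N_t = 10; L_s = 9.7·11 = 106.7 mm; δ_solid = L₀ − L_s = 201 − 106.7 = 94.3 mm
δ = F/k = 4460/39.941 = 111.66 mm
δ ≥ δ_solid → spring goes solid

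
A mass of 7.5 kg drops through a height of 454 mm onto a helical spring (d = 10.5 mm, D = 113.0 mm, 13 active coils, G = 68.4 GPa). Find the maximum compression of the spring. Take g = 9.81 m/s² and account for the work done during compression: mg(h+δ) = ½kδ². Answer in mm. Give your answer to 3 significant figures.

k = Gd⁴/(8D³N_a) = (68.4×10³)(10.5⁴)/(8·113.0³·13) = 5.5404 N/mm
W = mg = 7.5 × 9.81 = 73.575 N
½kδ² − Wδ − Wh = 0 → δ = (W + √(W² + 2kWh))/k
δ = (73.575 + √(5413.3 + 370136))/5.5404 = (73.575 + 612.82)/5.5404 = 123.89 mm

124 mm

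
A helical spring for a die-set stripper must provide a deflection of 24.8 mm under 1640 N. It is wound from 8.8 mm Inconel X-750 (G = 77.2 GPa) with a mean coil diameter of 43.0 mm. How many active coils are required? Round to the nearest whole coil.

11

Required rate k = F/δ = 1640/24.8 = 66.129 N/mm
N_a = Gd⁴/(8D³k) = (77.2×10³ × 8.8⁴)/(8 × 43.0³ × 66.129)
    = 4.62965e+08 / 4.20618e+07 = 11.01 → 11 coils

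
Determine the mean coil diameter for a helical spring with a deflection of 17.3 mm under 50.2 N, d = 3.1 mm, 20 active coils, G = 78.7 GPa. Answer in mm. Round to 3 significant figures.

25.0 mm

Required rate k = F/δ = 50.2/17.3 = 2.9017 N/mm
D = (Gd⁴/(8N_a·k))^(1/3) = (78.7×10³·3.1⁴/(8·20·2.9017))^(1/3)
  = (15654.7)^(1/3) = 25.0158 mm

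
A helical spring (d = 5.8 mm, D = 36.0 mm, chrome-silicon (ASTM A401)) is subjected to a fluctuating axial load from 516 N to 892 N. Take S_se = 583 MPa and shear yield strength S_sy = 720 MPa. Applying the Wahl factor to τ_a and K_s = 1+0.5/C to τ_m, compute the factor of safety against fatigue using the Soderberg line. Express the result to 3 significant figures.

1.46

C = D/d = 36.0/5.8 = 6.2069; K_W = (4C−1)/(4C−4)+0.615/C = 1.2431; K_s = 1+0.5/C = 1.0806
F_a = (F_max−F_min)/2 = 188 N; F_m = (F_max+F_min)/2 = 704 N
τ_a = K_W·8F_aD/(πd³) = 1.2431 × 88.332 = 109.81 MPa
τ_m = K_s·8F_mD/(πd³) = 1.0806 × 330.77 = 357.42 MPa
Soderberg: 1/n_f = τ_a/S_se + τ_m/S_sy = 109.81/583 + 357.42/720 = 0.18835 + 0.49642 = 0.68476
n_f = 1/0.68476 = 1.46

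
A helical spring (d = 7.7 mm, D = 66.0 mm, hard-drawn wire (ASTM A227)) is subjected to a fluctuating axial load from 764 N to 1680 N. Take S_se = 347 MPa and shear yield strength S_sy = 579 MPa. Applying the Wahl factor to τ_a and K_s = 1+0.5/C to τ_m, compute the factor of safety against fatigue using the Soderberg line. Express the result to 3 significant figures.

0.719

C = D/d = 66.0/7.7 = 8.5714; K_W = (4C−1)/(4C−4)+0.615/C = 1.1708; K_s = 1+0.5/C = 1.0583
F_a = (F_max−F_min)/2 = 458 N; F_m = (F_max+F_min)/2 = 1222 N
τ_a = K_W·8F_aD/(πd³) = 1.1708 × 168.61 = 197.41 MPa
τ_m = K_s·8F_mD/(πd³) = 1.0583 × 449.87 = 476.11 MPa
Soderberg: 1/n_f = τ_a/S_se + τ_m/S_sy = 197.41/347 + 476.11/579 = 0.56890 + 0.82229 = 1.3912
n_f = 1/1.3912 = 0.7188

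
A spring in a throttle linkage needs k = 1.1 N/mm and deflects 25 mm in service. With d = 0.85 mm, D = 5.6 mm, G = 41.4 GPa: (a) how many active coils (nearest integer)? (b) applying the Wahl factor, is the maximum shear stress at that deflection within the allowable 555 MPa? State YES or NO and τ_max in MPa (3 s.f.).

N_a = Gd⁴/(8D³k) = (41.4×10³)(0.85⁴)/(8·5.6³·1.1) = 13.98 → N_a = 14
Actual rate k = Gd⁴/(8D³·14) = 1.0987 N/mm
Working load F = kδ = 1.0987·25 = 27.468 N
C = 5.6/0.85 = 6.5882; K_W = (4C−1)/(4C−4)+0.615/C = 1.2276
τ_max = K_W·8FD/(πd³) = 1.2276·637.83 = 782.97 MPa
τ_max > 555 MPa → exceeds allowable

(a) 14 coils; (b) NO, τ_max = 783 MPa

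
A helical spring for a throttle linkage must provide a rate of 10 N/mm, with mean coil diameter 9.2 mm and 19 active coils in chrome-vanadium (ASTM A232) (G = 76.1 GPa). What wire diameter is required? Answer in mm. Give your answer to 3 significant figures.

1.99 mm

d = (8D³N_a·k / G)^(1/4) = (8·9.2³·19·10 / (76.1×10³))^0.25
  = (15.553)^0.25 = 1.9859 mm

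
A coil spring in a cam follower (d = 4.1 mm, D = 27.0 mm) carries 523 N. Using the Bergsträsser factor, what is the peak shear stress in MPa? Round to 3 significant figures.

634 MPa

Spring index C = D/d = 27.0/4.1 = 6.5854
K_B = (4C+2)/(4C−3) = 28.341/23.341 = 1.2142
τ₀ = 8FD/(πd³) = 8·523·27.0/(π·4.1³) = 112968/216.52 = 521.74 MPa
τ_max = K·τ₀ = 1.2142 × 521.74 = 633.5 MPa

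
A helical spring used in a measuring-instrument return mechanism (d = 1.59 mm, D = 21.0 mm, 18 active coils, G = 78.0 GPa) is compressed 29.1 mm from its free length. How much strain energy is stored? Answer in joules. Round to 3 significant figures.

0.158 J

k = Gd⁴/(8D³N_a) = (78.0×10³)(1.59⁴)/(8·21.0³·18) = 0.37382 N/mm
U = ½kδ² = 0.5 × 0.37382 × 29.1² = 158.28 N·mm = 0.15828 J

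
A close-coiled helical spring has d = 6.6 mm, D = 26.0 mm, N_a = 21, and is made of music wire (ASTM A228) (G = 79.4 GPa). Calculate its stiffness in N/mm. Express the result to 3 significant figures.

k = Gd⁴/(8D³N_a) = (79.4×10³ × 6.6⁴) / (8 × 26.0³ × 21)
  = 1.50659e+08 / 2.95277e+06 = 51.023 N/mm

51.0 N/mm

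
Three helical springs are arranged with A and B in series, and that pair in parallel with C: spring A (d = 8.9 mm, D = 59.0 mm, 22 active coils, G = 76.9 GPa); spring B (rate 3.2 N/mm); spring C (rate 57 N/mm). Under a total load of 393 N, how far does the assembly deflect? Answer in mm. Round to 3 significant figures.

6.60 mm

k_A = Gd⁴/(8D³N_a) = (76.9×10³)(8.9⁴)/(8·59.0³·22) = 13.348 N/mm
Springs A,B series: k_AB = 1/(1/13.348+1/3.2) = 2.5812 N/mm; parallel with C: k_eq = 2.5812+57 = 59.581 N/mm
δ = F/k_eq = 393/59.581 = 6.596 mm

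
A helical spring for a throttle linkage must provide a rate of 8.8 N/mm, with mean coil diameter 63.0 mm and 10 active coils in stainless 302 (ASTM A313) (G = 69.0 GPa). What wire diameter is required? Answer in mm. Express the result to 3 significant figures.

d = (8D³N_a·k / G)^(1/4) = (8·63.0³·10·8.8 / (69.0×10³))^0.25
  = (2551.2)^0.25 = 7.1070 mm

7.11 mm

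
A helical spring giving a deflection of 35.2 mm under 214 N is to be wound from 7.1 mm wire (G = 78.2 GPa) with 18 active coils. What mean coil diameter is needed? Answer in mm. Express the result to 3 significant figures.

Required rate k = F/δ = 214/35.2 = 6.0795 N/mm
D = (Gd⁴/(8N_a·k))^(1/3) = (78.2×10³·7.1⁴/(8·18·6.0795))^(1/3)
  = (226990)^(1/3) = 61.0008 mm

61.0 mm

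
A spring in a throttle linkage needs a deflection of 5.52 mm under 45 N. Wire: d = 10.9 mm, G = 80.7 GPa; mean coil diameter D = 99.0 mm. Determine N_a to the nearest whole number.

Required rate k = F/δ = 45/5.52 = 8.1522 N/mm
N_a = Gd⁴/(8D³k) = (80.7×10³ × 10.9⁴)/(8 × 99.0³ × 8.1522)
    = 1.13915e+09 / 6.32804e+07 = 18 → 18 coils

18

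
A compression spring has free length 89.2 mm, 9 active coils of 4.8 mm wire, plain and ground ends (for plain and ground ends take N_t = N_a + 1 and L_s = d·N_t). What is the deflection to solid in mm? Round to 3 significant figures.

N_t = 10; L_s = 4.8·10 = 48 mm
δ_solid = L₀ − L_s = 89.2 − 48 = 41.2 mm

41.2 mm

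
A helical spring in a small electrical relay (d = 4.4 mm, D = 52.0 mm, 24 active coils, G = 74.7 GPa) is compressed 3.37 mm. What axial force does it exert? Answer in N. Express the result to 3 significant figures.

3.50 N

k = Gd⁴/(8D³N_a) = (74.7×10³)(4.4⁴)/(8·52.0³·24) = 1.0371 N/mm
F = k·δ = 1.0371 × 3.37 = 3.495 N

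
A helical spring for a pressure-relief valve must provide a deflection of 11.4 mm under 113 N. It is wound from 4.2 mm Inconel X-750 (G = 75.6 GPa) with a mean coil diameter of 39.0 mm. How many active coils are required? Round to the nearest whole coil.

Required rate k = F/δ = 113/11.4 = 9.9123 N/mm
N_a = Gd⁴/(8D³k) = (75.6×10³ × 4.2⁴)/(8 × 39.0³ × 9.9123)
    = 2.35244e+07 / 4.70389e+06 = 5.001 → 5 coils

5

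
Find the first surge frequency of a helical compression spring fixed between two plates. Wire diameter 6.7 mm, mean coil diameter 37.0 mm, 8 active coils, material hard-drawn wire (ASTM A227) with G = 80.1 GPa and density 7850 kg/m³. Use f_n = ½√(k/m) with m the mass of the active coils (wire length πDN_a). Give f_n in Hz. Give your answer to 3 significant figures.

k = Gd⁴/(8D³N_a) = (80.1×10³)(6.7⁴)/(8·37.0³·8) = 49.791 N/mm = 49791 N/m
Wire length L = πDN_a = π·37.0·8 = 929.91 mm
m = ρ·(πd²/4)·L = 7850 × 35.257×10⁻⁶ m² × 0.92991 m = 0.25737 kg
f_n = ½√(k/m) = 0.5·√(49791/0.25737) = 0.5·√(1.9346e+05) = 219.92 Hz

220 Hz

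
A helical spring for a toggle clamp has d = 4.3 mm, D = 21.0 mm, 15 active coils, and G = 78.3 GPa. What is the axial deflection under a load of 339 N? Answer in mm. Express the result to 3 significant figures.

14.1 mm

k = Gd⁴/(8D³N_a) = (78.3×10³)(4.3⁴)/(8·21.0³·15) = 24.088 N/mm
δ = F/k = 339 / 24.088 = 14.074 mm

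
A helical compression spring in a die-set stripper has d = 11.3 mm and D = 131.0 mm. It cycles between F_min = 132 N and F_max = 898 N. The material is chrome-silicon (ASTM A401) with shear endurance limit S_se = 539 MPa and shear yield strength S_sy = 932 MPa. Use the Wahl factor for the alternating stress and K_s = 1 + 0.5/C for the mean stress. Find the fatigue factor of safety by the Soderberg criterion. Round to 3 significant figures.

C = D/d = 131.0/11.3 = 11.5929; K_W = (4C−1)/(4C−4)+0.615/C = 1.1239; K_s = 1+0.5/C = 1.0431
F_a = (F_max−F_min)/2 = 383 N; F_m = (F_max+F_min)/2 = 515 N
τ_a = K_W·8F_aD/(πd³) = 1.1239 × 88.547 = 99.514 MPa
τ_m = K_s·8F_mD/(πd³) = 1.0431 × 119.06 = 124.2 MPa
Soderberg: 1/n_f = τ_a/S_se + τ_m/S_sy = 99.514/539 + 124.2/932 = 0.18463 + 0.13326 = 0.31789
n_f = 1/0.31789 = 3.146

3.15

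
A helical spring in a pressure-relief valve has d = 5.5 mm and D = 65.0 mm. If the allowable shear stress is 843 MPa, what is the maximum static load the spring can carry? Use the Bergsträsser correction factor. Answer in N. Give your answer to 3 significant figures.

C = D/d = 65.0/5.5 = 11.8182
K_B = (4C+2)/(4C−3) = 49.273/44.273 = 1.1129
τ_max = K·8FD/(πd³) → F_max = τ_allow·πd³/(8DK)
F_max = 843·π·5.5³/(8·65.0·1.1129) = 4.4062e+05/578.73 = 761.36 N

761 N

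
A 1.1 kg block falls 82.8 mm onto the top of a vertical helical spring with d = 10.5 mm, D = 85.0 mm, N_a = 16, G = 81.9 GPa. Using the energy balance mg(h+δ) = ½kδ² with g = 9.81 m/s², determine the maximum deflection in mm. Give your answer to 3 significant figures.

k = Gd⁴/(8D³N_a) = (81.9×10³)(10.5⁴)/(8·85.0³·16) = 12.664 N/mm
W = mg = 1.1 × 9.81 = 10.791 N
½kδ² − Wδ − Wh = 0 → δ = (W + √(W² + 2kWh))/k
δ = (10.791 + √(116.45 + 22630.6))/12.664 = (10.791 + 150.82)/12.664 = 12.761 mm

12.8 mm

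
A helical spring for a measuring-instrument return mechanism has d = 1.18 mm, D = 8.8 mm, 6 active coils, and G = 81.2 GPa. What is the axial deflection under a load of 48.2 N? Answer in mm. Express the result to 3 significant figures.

10.0 mm

k = Gd⁴/(8D³N_a) = (81.2×10³)(1.18⁴)/(8·8.8³·6) = 4.8128 N/mm
δ = F/k = 48.2 / 4.8128 = 10.015 mm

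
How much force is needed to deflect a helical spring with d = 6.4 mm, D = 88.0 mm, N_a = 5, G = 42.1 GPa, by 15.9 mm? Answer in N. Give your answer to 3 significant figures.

41.2 N

k = Gd⁴/(8D³N_a) = (42.1×10³)(6.4⁴)/(8·88.0³·5) = 2.5912 N/mm
F = k·δ = 2.5912 × 15.9 = 41.199 N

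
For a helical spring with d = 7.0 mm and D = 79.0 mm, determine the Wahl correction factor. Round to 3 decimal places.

C = D/d = 79.0/7.0 = 11.2857
K_W = (4C−1)/(4C−4) + 0.615/C = 44.143/41.143 + 0.0545 = 1.1274

1.127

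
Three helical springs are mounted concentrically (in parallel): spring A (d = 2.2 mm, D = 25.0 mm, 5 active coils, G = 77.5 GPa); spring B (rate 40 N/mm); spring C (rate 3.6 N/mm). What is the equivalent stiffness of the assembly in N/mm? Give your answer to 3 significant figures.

k_A = Gd⁴/(8D³N_a) = (77.5×10³)(2.2⁴)/(8·25.0³·5) = 2.9048 N/mm
Parallel: k_eq = 2.9048 + 40 + 3.6 = 46.505 N/mm

46.5 N/mm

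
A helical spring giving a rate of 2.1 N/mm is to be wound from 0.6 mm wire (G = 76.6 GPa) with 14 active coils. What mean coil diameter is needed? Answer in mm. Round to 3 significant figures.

D = (Gd⁴/(8N_a·k))^(1/3) = (76.6×10³·0.6⁴/(8·14·2.1))^(1/3)
  = (42.2082)^(1/3) = 3.4818 mm

3.48 mm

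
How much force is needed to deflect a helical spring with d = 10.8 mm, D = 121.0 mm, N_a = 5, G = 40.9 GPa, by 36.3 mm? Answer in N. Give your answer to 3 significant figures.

285 N

k = Gd⁴/(8D³N_a) = (40.9×10³)(10.8⁴)/(8·121.0³·5) = 7.8524 N/mm
F = k·δ = 7.8524 × 36.3 = 285.04 N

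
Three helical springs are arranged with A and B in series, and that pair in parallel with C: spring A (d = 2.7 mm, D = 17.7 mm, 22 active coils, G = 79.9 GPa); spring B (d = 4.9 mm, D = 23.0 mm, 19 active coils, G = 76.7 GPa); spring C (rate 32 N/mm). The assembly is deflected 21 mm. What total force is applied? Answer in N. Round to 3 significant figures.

749 N

k_A = Gd⁴/(8D³N_a) = (79.9×10³)(2.7⁴)/(8·17.7³·22) = 4.3508 N/mm
k_B = Gd⁴/(8D³N_a) = (76.7×10³)(4.9⁴)/(8·23.0³·19) = 23.909 N/mm
Springs A,B series: k_AB = 1/(1/4.3508+1/23.909) = 3.681 N/mm; parallel with C: k_eq = 3.681+32 = 35.681 N/mm
F = k_eq·δ = 35.681·21 = 749.3 N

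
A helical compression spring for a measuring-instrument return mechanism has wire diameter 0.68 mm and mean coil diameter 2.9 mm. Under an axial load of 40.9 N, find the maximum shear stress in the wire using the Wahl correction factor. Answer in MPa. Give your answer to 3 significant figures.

Spring index C = D/d = 2.9/0.68 = 4.2647
K_W = (4C−1)/(4C−4) + 0.615/C = 16.059/13.059 + 0.1442 = 1.3739
τ₀ = 8FD/(πd³) = 8·40.9·2.9/(π·0.68³) = 948.88/0.98782 = 960.58 MPa
τ_max = K·τ₀ = 1.3739 × 960.58 = 1319.8 MPa

1320 MPa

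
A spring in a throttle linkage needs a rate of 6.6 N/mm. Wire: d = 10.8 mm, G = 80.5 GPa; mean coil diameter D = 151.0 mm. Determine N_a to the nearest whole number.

6

N_a = Gd⁴/(8D³k) = (80.5×10³ × 10.8⁴)/(8 × 151.0³ × 6.6)
    = 1.09519e+09 / 1.81788e+08 = 6.025 → 6 coils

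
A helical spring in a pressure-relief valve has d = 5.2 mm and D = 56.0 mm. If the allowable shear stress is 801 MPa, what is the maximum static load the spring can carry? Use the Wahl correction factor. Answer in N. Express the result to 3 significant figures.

C = D/d = 56.0/5.2 = 10.7692
K_W = (4C−1)/(4C−4) + 0.615/C = 42.077/39.077 + 0.0571 = 1.1339
τ_max = K·8FD/(πd³) → F_max = τ_allow·πd³/(8DK)
F_max = 801·π·5.2³/(8·56.0·1.1339) = 3.5383e+05/507.98 = 696.54 N

697 N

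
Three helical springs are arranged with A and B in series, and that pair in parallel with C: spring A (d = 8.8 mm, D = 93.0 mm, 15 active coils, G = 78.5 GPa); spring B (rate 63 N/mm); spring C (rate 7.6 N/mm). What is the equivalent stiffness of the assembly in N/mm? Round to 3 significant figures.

12.1 N/mm

k_A = Gd⁴/(8D³N_a) = (78.5×10³)(8.8⁴)/(8·93.0³·15) = 4.8772 N/mm
Springs A,B series: k_AB = 1/(1/4.8772+1/63) = 4.5268 N/mm; parallel with C: k_eq = 4.5268+7.6 = 12.127 N/mm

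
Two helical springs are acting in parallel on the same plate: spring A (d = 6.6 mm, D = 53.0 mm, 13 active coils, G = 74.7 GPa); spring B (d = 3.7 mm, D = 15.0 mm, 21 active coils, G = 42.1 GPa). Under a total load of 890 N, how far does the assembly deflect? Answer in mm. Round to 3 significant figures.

k_A = Gd⁴/(8D³N_a) = (74.7×10³)(6.6⁴)/(8·53.0³·13) = 9.1545 N/mm
k_B = Gd⁴/(8D³N_a) = (42.1×10³)(3.7⁴)/(8·15.0³·21) = 13.916 N/mm
Parallel: k_eq = 9.1545 + 13.916 = 23.07 N/mm
δ = F/k_eq = 890/23.07 = 38.578 mm

38.6 mm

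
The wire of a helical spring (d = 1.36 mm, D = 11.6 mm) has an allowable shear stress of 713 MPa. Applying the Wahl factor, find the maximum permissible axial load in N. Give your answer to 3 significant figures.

C = D/d = 11.6/1.36 = 8.5294
K_W = (4C−1)/(4C−4) + 0.615/C = 33.118/30.118 + 0.0721 = 1.1717
τ_max = K·8FD/(πd³) → F_max = τ_allow·πd³/(8DK)
F_max = 713·π·1.36³/(8·11.6·1.1717) = 5634.5/108.73 = 51.819 N

51.8 N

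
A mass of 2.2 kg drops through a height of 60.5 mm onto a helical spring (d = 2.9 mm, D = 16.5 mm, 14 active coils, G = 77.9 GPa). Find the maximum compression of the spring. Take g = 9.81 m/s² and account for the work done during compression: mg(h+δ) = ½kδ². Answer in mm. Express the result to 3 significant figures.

k = Gd⁴/(8D³N_a) = (77.9×10³)(2.9⁴)/(8·16.5³·14) = 10.951 N/mm
W = mg = 2.2 × 9.81 = 21.582 N
½kδ² − Wδ − Wh = 0 → δ = (W + √(W² + 2kWh))/k
δ = (21.582 + √(465.78 + 28598.1))/10.951 = (21.582 + 170.48)/10.951 = 17.538 mm

17.5 mm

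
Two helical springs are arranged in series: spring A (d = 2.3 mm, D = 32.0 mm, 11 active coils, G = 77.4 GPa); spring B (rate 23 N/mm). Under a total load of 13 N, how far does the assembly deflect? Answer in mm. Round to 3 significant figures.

k_A = Gd⁴/(8D³N_a) = (77.4×10³)(2.3⁴)/(8·32.0³·11) = 0.75114 N/mm
Series: 1/k_eq = 1/0.75114 + 1/23 = 1.3748; k_eq = 0.72738 N/mm
δ = F/k_eq = 13/0.72738 = 17.872 mm

17.9 mm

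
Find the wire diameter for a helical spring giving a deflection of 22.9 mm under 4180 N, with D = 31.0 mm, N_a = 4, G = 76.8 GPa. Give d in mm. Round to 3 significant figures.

6.90 mm

Required rate k = F/δ = 4180/22.9 = 182.53 N/mm
d = (8D³N_a·k / G)^(1/4) = (8·31.0³·4·182.53 / (76.8×10³))^0.25
  = (2265.8)^0.25 = 6.8993 mm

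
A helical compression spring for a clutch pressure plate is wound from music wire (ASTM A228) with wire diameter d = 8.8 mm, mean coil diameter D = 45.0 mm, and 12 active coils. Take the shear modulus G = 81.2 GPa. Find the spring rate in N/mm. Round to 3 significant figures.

k = Gd⁴/(8D³N_a) = (81.2×10³ × 8.8⁴) / (8 × 45.0³ × 12)
  = 4.86953e+08 / 8.748e+06 = 55.664 N/mm

55.7 N/mm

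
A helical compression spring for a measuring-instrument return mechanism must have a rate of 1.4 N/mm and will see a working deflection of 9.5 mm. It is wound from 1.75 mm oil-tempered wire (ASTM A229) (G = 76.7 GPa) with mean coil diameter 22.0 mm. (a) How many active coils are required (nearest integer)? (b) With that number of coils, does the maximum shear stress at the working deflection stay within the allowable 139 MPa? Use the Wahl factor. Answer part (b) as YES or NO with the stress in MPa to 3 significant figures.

N_a = Gd⁴/(8D³k) = (76.7×10³)(1.75⁴)/(8·22.0³·1.4) = 6.032 → N_a = 6
Actual rate k = Gd⁴/(8D³·6) = 1.4075 N/mm
Working load F = kδ = 1.4075·9.5 = 13.371 N
C = 22.0/1.75 = 12.5714; K_W = (4C−1)/(4C−4)+0.615/C = 1.1137
τ_max = K_W·8FD/(πd³) = 1.1137·139.77 = 155.67 MPa
τ_max > 139 MPa → exceeds allowable

(a) 6 coils; (b) NO, τ_max = 156 MPa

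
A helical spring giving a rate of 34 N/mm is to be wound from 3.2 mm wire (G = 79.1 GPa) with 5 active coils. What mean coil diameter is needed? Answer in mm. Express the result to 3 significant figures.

D = (Gd⁴/(8N_a·k))^(1/3) = (79.1×10³·3.2⁴/(8·5·34))^(1/3)
  = (6098.7)^(1/3) = 18.2703 mm

18.3 mm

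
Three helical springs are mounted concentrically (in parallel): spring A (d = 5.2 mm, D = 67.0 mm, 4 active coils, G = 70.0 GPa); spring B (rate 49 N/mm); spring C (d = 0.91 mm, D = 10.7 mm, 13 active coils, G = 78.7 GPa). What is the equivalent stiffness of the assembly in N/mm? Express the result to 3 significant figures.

54.7 N/mm

k_A = Gd⁴/(8D³N_a) = (70.0×10³)(5.2⁴)/(8·67.0³·4) = 5.3179 N/mm
k_C = Gd⁴/(8D³N_a) = (78.7×10³)(0.91⁴)/(8·10.7³·13) = 0.4236 N/mm
Parallel: k_eq = 5.3179 + 49 + 0.4236 = 54.741 N/mm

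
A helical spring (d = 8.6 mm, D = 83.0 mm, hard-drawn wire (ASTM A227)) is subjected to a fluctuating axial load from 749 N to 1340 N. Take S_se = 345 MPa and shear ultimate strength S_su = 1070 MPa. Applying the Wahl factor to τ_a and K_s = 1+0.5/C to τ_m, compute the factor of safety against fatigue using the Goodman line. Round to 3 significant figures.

1.50

C = D/d = 83.0/8.6 = 9.6512; K_W = (4C−1)/(4C−4)+0.615/C = 1.1504; K_s = 1+0.5/C = 1.0518
F_a = (F_max−F_min)/2 = 295.5 N; F_m = (F_max+F_min)/2 = 1044.5 N
τ_a = K_W·8F_aD/(πd³) = 1.1504 × 98.193 = 112.96 MPa
τ_m = K_s·8F_mD/(πd³) = 1.0518 × 347.08 = 365.06 MPa
Goodman: 1/n_f = τ_a/S_se + τ_m/S_su = 112.96/345 + 365.06/1070 = 0.32743 + 0.34118 = 0.66861
n_f = 1/0.66861 = 1.496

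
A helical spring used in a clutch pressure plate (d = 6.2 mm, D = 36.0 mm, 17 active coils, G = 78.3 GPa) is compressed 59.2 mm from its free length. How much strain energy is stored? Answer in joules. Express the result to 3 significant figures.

k = Gd⁴/(8D³N_a) = (78.3×10³)(6.2⁴)/(8·36.0³·17) = 18.234 N/mm
U = ½kδ² = 0.5 × 18.234 × 59.2² = 31952 N·mm = 31.952 J

32.0 J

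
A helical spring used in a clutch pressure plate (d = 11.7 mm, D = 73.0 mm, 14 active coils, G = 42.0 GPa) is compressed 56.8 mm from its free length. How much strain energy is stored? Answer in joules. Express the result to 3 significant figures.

29.1 J

k = Gd⁴/(8D³N_a) = (42.0×10³)(11.7⁴)/(8·73.0³·14) = 18.064 N/mm
U = ½kδ² = 0.5 × 18.064 × 56.8² = 29139 N·mm = 29.139 J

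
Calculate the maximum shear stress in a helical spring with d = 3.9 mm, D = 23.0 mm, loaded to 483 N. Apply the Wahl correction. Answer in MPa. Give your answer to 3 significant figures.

Spring index C = D/d = 23.0/3.9 = 5.8974
K_W = (4C−1)/(4C−4) + 0.615/C = 22.590/19.590 + 0.1043 = 1.2574
τ₀ = 8FD/(πd³) = 8·483·23.0/(π·3.9³) = 88872/186.36 = 476.89 MPa
τ_max = K·τ₀ = 1.2574 × 476.89 = 599.66 MPa

600 MPa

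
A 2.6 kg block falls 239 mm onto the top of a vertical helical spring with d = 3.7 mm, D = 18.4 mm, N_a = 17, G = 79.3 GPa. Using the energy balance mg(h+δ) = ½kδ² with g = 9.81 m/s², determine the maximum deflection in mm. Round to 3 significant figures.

k = Gd⁴/(8D³N_a) = (79.3×10³)(3.7⁴)/(8·18.4³·17) = 17.542 N/mm
W = mg = 2.6 × 9.81 = 25.506 N
½kδ² − Wδ − Wh = 0 → δ = (W + √(W² + 2kWh))/k
δ = (25.506 + √(650.56 + 213874))/17.542 = (25.506 + 463.17)/17.542 = 27.857 mm

27.9 mm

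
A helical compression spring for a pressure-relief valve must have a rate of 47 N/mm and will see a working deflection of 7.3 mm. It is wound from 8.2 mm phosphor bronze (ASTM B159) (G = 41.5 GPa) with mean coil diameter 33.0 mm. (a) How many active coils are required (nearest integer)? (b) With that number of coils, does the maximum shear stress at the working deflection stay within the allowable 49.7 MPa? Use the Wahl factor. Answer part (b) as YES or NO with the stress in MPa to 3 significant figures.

(a) 14 coils; (b) NO, τ_max = 72.7 MPa

N_a = Gd⁴/(8D³k) = (41.5×10³)(8.2⁴)/(8·33.0³·47) = 13.89 → N_a = 14
Actual rate k = Gd⁴/(8D³·14) = 46.617 N/mm
Working load F = kδ = 46.617·7.3 = 340.3 N
C = 33.0/8.2 = 4.0244; K_W = (4C−1)/(4C−4)+0.615/C = 1.4008
τ_max = K_W·8FD/(πd³) = 1.4008·51.866 = 72.653 MPa
τ_max > 49.7 MPa → exceeds allowable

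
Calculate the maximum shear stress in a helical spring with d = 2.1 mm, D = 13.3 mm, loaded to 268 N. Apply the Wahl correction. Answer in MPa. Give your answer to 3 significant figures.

Spring index C = D/d = 13.3/2.1 = 6.3333
K_W = (4C−1)/(4C−4) + 0.615/C = 24.333/21.333 + 0.0971 = 1.2377
τ₀ = 8FD/(πd³) = 8·268·13.3/(π·2.1³) = 28515.2/29.094 = 980.1 MPa
τ_max = K·τ₀ = 1.2377 × 980.1 = 1213.1 MPa

1210 MPa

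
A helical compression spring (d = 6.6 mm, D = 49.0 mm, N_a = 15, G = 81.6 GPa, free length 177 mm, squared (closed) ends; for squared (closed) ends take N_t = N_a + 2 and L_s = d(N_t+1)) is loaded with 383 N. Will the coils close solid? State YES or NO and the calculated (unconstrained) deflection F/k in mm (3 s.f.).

k = Gd⁴/(8D³N_a) = (81.6×10³)(6.6⁴)/(8·49.0³·15) = 10.967 N/mm
N_t = 17; L_s = 6.6·18 = 118.8 mm; δ_solid = L₀ − L_s = 177 − 118.8 = 58.2 mm
δ = F/k = 383/10.967 = 34.922 mm
δ < δ_solid → spring does not go solid

NO, δ = 34.9 mm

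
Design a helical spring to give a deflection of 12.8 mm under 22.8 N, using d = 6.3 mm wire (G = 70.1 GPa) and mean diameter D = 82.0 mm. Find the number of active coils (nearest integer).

14

Required rate k = F/δ = 22.8/12.8 = 1.7812 N/mm
N_a = Gd⁴/(8D³k) = (70.1×10³ × 6.3⁴)/(8 × 82.0³ × 1.7812)
    = 1.10428e+08 / 7.85699e+06 = 14.05 → 14 coils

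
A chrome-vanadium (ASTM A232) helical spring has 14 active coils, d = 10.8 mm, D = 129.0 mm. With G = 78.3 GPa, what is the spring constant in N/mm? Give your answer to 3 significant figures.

4.43 N/mm

k = Gd⁴/(8D³N_a) = (78.3×10³ × 10.8⁴) / (8 × 129.0³ × 14)
  = 1.06526e+09 / 2.40429e+08 = 4.4307 N/mm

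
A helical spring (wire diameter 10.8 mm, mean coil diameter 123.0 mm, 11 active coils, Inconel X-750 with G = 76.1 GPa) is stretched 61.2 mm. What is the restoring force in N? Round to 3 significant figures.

k = Gd⁴/(8D³N_a) = (76.1×10³)(10.8⁴)/(8·123.0³·11) = 6.3224 N/mm
F = k·δ = 6.3224 × 61.2 = 386.93 N

387 N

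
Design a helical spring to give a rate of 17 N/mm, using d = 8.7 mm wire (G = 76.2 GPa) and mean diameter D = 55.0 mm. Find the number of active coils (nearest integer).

19

N_a = Gd⁴/(8D³k) = (76.2×10³ × 8.7⁴)/(8 × 55.0³ × 17)
    = 4.36548e+08 / 2.2627e+07 = 19.29 → 19 coils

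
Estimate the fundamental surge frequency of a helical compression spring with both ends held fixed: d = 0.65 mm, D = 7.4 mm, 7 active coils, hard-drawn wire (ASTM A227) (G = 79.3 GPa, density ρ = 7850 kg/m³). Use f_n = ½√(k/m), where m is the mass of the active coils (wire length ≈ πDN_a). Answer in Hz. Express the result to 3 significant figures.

607 Hz

k = Gd⁴/(8D³N_a) = (79.3×10³)(0.65⁴)/(8·7.4³·7) = 0.6238 N/mm = 623.8 N/m
Wire length L = πDN_a = π·7.4·7 = 162.73 mm
m = ρ·(πd²/4)·L = 7850 × 0.33183×10⁻⁶ m² × 0.16273 m = 0.0004239 kg
f_n = ½√(k/m) = 0.5·√(623.8/0.0004239) = 0.5·√(1.4716e+06) = 606.54 Hz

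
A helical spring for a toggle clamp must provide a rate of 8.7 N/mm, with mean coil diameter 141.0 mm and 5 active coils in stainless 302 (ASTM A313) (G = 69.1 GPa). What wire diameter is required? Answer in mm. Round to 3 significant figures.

10.9 mm

d = (8D³N_a·k / G)^(1/4) = (8·141.0³·5·8.7 / (69.1×10³))^0.25
  = (14118)^0.25 = 10.9003 mm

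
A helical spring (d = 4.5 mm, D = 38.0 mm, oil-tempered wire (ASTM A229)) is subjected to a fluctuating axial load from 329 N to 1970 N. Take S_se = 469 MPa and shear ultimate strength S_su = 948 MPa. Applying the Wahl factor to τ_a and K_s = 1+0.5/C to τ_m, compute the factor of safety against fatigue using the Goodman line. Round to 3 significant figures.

C = D/d = 38.0/4.5 = 8.4444; K_W = (4C−1)/(4C−4)+0.615/C = 1.1736; K_s = 1+0.5/C = 1.0592
F_a = (F_max−F_min)/2 = 820.5 N; F_m = (F_max+F_min)/2 = 1149.5 N
τ_a = K_W·8F_aD/(πd³) = 1.1736 × 871.29 = 1022.5 MPa
τ_m = K_s·8F_mD/(πd³) = 1.0592 × 1220.7 = 1292.9 MPa
Goodman: 1/n_f = τ_a/S_se + τ_m/S_su = 1022.5/469 + 1292.9/948 = 2.18023 + 1.36386 = 3.5441
n_f = 1/3.5441 = 0.2822

0.282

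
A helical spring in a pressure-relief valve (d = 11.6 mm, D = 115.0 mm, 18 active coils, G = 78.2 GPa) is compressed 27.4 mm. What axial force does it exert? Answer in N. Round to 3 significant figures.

177 N

k = Gd⁴/(8D³N_a) = (78.2×10³)(11.6⁴)/(8·115.0³·18) = 6.4652 N/mm
F = k·δ = 6.4652 × 27.4 = 177.15 N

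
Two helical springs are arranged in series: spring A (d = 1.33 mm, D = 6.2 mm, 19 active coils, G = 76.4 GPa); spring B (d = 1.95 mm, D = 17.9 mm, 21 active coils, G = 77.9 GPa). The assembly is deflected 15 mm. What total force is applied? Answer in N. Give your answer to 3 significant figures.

k_A = Gd⁴/(8D³N_a) = (76.4×10³)(1.33⁴)/(8·6.2³·19) = 6.599 N/mm
k_B = Gd⁴/(8D³N_a) = (77.9×10³)(1.95⁴)/(8·17.9³·21) = 1.169 N/mm
Series: 1/k_eq = 1/6.599 + 1/1.169 = 1.007; k_eq = 0.99307 N/mm
F = k_eq·δ = 0.99307·15 = 14.896 N

14.9 N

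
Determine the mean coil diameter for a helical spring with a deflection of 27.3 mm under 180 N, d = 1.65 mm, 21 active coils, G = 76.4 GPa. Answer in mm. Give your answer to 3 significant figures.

8.00 mm

Required rate k = F/δ = 180/27.3 = 6.5934 N/mm
D = (Gd⁴/(8N_a·k))^(1/3) = (76.4×10³·1.65⁴/(8·21·6.5934))^(1/3)
  = (511.223)^(1/3) = 7.9959 mm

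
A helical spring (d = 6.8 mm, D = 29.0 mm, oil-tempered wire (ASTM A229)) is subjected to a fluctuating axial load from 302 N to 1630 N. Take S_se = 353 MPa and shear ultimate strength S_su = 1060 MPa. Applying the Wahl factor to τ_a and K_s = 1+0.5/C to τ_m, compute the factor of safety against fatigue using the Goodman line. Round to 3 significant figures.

1.18

C = D/d = 29.0/6.8 = 4.2647; K_W = (4C−1)/(4C−4)+0.615/C = 1.3739; K_s = 1+0.5/C = 1.1172
F_a = (F_max−F_min)/2 = 664 N; F_m = (F_max+F_min)/2 = 966 N
τ_a = K_W·8F_aD/(πd³) = 1.3739 × 155.95 = 214.26 MPa
τ_m = K_s·8F_mD/(πd³) = 1.1172 × 226.88 = 253.48 MPa
Goodman: 1/n_f = τ_a/S_se + τ_m/S_su = 214.26/353 + 253.48/1060 = 0.60698 + 0.23913 = 0.8461
n_f = 1/0.8461 = 1.182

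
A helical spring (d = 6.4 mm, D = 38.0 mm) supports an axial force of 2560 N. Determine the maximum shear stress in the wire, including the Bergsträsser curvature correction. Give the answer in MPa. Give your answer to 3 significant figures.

Spring index C = D/d = 38.0/6.4 = 5.9375
K_B = (4C+2)/(4C−3) = 25.750/20.750 = 1.2410
τ₀ = 8FD/(πd³) = 8·2560·38.0/(π·6.4³) = 778240/823.55 = 944.98 MPa
τ_max = K·τ₀ = 1.2410 × 944.98 = 1172.7 MPa

1170 MPa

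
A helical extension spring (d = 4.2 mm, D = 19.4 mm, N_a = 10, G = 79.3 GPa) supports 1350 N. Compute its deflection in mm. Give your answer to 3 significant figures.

k = Gd⁴/(8D³N_a) = (79.3×10³)(4.2⁴)/(8·19.4³·10) = 42.245 N/mm
δ = F/k = 1350 / 42.245 = 31.956 mm

32.0 mm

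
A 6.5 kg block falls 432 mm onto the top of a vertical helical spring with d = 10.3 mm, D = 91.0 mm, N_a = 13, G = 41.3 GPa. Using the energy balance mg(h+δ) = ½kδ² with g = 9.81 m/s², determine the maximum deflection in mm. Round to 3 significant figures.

108 mm

k = Gd⁴/(8D³N_a) = (41.3×10³)(10.3⁴)/(8·91.0³·13) = 5.9312 N/mm
W = mg = 6.5 × 9.81 = 63.765 N
½kδ² − Wδ − Wh = 0 → δ = (W + √(W² + 2kWh))/k
δ = (63.765 + √(4066 + 326767))/5.9312 = (63.765 + 575.18)/5.9312 = 107.73 mm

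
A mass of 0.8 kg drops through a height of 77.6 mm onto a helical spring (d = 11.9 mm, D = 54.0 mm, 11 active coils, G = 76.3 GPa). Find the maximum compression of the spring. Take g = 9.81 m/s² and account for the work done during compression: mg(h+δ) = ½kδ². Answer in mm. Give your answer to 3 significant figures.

3.39 mm

k = Gd⁴/(8D³N_a) = (76.3×10³)(11.9⁴)/(8·54.0³·11) = 110.42 N/mm
W = mg = 0.8 × 9.81 = 7.848 N
½kδ² − Wδ − Wh = 0 → δ = (W + √(W² + 2kWh))/k
δ = (7.848 + √(61.591 + 134493))/110.42 = (7.848 + 366.82)/110.42 = 3.3931 mm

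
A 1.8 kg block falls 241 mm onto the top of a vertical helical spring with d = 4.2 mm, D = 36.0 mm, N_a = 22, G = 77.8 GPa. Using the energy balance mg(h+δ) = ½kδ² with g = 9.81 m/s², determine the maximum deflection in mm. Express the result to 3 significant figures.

k = Gd⁴/(8D³N_a) = (77.8×10³)(4.2⁴)/(8·36.0³·22) = 2.9482 N/mm
W = mg = 1.8 × 9.81 = 17.658 N
½kδ² − Wδ − Wh = 0 → δ = (W + √(W² + 2kWh))/k
δ = (17.658 + √(311.8 + 25092.6))/2.9482 = (17.658 + 159.39)/2.9482 = 60.052 mm

60.1 mm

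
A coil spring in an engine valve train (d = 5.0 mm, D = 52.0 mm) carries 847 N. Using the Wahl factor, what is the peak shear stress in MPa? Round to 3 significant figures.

1020 MPa

Spring index C = D/d = 52.0/5.0 = 10.4000
K_W = (4C−1)/(4C−4) + 0.615/C = 40.600/37.600 + 0.0591 = 1.1389
τ₀ = 8FD/(πd³) = 8·847·52.0/(π·5.0³) = 352352/392.7 = 897.26 MPa
τ_max = K·τ₀ = 1.1389 × 897.26 = 1021.9 MPa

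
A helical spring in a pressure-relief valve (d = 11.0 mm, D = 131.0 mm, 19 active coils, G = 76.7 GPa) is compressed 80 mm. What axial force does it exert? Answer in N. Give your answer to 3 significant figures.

263 N

k = Gd⁴/(8D³N_a) = (76.7×10³)(11.0⁴)/(8·131.0³·19) = 3.2863 N/mm
F = k·δ = 3.2863 × 80 = 262.9 N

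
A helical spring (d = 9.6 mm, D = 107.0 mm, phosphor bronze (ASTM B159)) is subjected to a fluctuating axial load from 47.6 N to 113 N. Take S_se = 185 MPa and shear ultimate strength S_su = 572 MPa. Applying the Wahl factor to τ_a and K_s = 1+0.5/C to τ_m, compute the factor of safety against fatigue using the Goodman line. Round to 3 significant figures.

C = D/d = 107.0/9.6 = 11.1458; K_W = (4C−1)/(4C−4)+0.615/C = 1.1291; K_s = 1+0.5/C = 1.0449
F_a = (F_max−F_min)/2 = 32.7 N; F_m = (F_max+F_min)/2 = 80.3 N
τ_a = K_W·8F_aD/(πd³) = 1.1291 × 10.071 = 11.371 MPa
τ_m = K_s·8F_mD/(πd³) = 1.0449 × 24.73 = 25.839 MPa
Goodman: 1/n_f = τ_a/S_se + τ_m/S_su = 11.371/185 + 25.839/572 = 0.06146 + 0.04517 = 0.10664
n_f = 1/0.10664 = 9.378

9.38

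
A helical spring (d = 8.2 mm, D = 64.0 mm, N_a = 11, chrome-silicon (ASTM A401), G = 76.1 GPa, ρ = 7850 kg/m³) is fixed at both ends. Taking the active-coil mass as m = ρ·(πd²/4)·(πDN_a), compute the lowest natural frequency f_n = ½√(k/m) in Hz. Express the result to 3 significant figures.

63.8 Hz

k = Gd⁴/(8D³N_a) = (76.1×10³)(8.2⁴)/(8·64.0³·11) = 14.915 N/mm = 14915 N/m
Wire length L = πDN_a = π·64.0·11 = 2211.7 mm
m = ρ·(πd²/4)·L = 7850 × 52.81×10⁻⁶ m² × 2.2117 m = 0.91687 kg
f_n = ½√(k/m) = 0.5·√(14915/0.91687) = 0.5·√(16267) = 63.771 Hz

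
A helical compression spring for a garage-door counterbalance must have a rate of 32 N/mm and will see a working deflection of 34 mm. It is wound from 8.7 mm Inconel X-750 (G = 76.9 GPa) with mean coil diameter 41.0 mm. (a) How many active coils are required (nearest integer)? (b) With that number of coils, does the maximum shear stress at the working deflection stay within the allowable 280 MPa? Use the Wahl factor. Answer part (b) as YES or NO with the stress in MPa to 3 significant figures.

(a) 25 coils; (b) YES, τ_max = 230 MPa

N_a = Gd⁴/(8D³k) = (76.9×10³)(8.7⁴)/(8·41.0³·32) = 24.97 → N_a = 25
Actual rate k = Gd⁴/(8D³·25) = 31.961 N/mm
Working load F = kδ = 31.961·34 = 1086.7 N
C = 41.0/8.7 = 4.7126; K_W = (4C−1)/(4C−4)+0.615/C = 1.3325
τ_max = K_W·8FD/(πd³) = 1.3325·172.29 = 229.58 MPa
τ_max ≤ 280 MPa → acceptable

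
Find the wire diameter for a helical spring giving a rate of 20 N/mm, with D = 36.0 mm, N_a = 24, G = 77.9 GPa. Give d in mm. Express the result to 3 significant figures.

6.93 mm

d = (8D³N_a·k / G)^(1/4) = (8·36.0³·24·20 / (77.9×10³))^0.25
  = (2299.9)^0.25 = 6.9251 mm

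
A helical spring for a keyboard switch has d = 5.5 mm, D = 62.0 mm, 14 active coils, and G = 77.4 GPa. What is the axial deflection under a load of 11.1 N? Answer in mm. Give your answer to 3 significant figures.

k = Gd⁴/(8D³N_a) = (77.4×10³)(5.5⁴)/(8·62.0³·14) = 2.6534 N/mm
δ = F/k = 11.1 / 2.6534 = 4.1834 mm

4.18 mm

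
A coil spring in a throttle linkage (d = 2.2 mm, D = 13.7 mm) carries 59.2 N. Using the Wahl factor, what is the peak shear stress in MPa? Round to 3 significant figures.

Spring index C = D/d = 13.7/2.2 = 6.2273
K_W = (4C−1)/(4C−4) + 0.615/C = 23.909/20.909 + 0.0988 = 1.2422
τ₀ = 8FD/(πd³) = 8·59.2·13.7/(π·2.2³) = 6488.32/33.452 = 193.96 MPa
τ_max = K·τ₀ = 1.2422 × 193.96 = 240.95 MPa

241 MPa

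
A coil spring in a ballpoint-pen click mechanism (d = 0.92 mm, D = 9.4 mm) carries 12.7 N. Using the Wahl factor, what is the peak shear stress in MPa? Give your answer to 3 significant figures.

446 MPa

Spring index C = D/d = 9.4/0.92 = 10.2174
K_W = (4C−1)/(4C−4) + 0.615/C = 39.870/36.870 + 0.0602 = 1.1416
τ₀ = 8FD/(πd³) = 8·12.7·9.4/(π·0.92³) = 955.04/2.4463 = 390.4 MPa
τ_max = K·τ₀ = 1.1416 × 390.4 = 445.66 MPa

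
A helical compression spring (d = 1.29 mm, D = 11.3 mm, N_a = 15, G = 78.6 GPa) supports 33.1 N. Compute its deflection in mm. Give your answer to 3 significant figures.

k = Gd⁴/(8D³N_a) = (78.6×10³)(1.29⁴)/(8·11.3³·15) = 1.2571 N/mm
δ = F/k = 33.1 / 1.2571 = 26.331 mm

26.3 mm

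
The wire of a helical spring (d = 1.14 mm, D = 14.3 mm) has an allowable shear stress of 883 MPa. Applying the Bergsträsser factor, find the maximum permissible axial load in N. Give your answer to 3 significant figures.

C = D/d = 14.3/1.14 = 12.5439
K_B = (4C+2)/(4C−3) = 52.175/47.175 = 1.1060
τ_max = K·8FD/(πd³) → F_max = τ_allow·πd³/(8DK)
F_max = 883·π·1.14³/(8·14.3·1.1060) = 4109.8/126.52 = 32.482 N

32.5 N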